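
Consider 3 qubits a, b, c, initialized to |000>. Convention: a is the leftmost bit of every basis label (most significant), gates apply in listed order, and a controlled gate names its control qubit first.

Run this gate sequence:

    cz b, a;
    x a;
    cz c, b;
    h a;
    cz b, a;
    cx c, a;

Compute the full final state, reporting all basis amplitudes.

After the circuit, the state carries amplitude sqrt(2)/2 on |000>, -sqrt(2)/2 on |100>, and 0 on every other basis state.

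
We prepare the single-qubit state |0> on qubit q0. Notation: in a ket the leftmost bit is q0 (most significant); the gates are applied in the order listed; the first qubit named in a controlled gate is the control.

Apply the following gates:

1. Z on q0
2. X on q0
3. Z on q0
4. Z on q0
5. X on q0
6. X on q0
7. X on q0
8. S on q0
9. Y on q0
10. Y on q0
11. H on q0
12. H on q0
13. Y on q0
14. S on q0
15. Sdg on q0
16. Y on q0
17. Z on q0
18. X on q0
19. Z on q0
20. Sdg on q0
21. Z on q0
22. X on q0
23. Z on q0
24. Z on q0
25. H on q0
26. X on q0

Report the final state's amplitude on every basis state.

The final amplitudes are -sqrt(2)*I/2 on |0>, -sqrt(2)*I/2 on |1>. Key observation: the block from step 10 through step 13 cancels to the identity and can be dropped.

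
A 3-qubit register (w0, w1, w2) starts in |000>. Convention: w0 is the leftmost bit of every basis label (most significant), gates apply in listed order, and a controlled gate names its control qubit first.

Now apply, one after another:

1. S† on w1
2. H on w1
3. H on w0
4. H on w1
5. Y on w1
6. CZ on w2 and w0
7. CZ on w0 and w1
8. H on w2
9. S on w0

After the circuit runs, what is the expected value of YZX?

The observable YZX averages to 1.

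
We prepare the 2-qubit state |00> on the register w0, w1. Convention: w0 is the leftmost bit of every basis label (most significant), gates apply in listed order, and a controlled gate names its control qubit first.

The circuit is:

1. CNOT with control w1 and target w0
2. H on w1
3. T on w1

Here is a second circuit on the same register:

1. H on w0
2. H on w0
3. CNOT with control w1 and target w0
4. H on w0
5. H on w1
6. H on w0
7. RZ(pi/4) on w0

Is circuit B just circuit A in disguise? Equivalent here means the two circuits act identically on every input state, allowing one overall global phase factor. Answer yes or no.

No: there is an input state on which the two circuits produce genuinely different outputs (not merely differing by a phase).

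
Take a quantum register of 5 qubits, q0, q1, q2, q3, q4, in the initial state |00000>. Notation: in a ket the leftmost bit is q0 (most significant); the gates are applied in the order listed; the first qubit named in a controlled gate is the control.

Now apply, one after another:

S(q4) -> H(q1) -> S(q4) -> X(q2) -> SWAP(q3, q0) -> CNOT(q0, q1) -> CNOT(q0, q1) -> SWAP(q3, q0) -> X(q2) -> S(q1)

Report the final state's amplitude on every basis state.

After the circuit, the state carries amplitude sqrt(2)/2 on |00000>, sqrt(2)*I/2 on |01000>, and 0 on every other basis state.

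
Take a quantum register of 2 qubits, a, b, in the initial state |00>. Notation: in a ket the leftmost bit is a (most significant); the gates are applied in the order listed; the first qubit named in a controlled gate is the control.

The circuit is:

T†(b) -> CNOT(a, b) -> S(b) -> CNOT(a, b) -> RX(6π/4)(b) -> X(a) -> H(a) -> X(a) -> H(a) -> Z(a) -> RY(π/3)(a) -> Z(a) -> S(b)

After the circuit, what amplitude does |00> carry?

The final state's coefficient on |00> equals sqrt(2)/4. Key observation: steps 7-10 multiply out to the identity, so the circuit reduces to the remaining gates.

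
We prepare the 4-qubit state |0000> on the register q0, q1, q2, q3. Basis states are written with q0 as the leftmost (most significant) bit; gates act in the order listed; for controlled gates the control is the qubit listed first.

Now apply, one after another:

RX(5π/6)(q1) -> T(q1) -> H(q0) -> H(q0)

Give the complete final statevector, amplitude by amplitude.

The final amplitudes are -sqrt(2)/4 + sqrt(6)/4 on |0000>, (-sqrt(6) - sqrt(2))*exp(3*I*pi/4)/4 on |0100>, and 0 on every other basis state.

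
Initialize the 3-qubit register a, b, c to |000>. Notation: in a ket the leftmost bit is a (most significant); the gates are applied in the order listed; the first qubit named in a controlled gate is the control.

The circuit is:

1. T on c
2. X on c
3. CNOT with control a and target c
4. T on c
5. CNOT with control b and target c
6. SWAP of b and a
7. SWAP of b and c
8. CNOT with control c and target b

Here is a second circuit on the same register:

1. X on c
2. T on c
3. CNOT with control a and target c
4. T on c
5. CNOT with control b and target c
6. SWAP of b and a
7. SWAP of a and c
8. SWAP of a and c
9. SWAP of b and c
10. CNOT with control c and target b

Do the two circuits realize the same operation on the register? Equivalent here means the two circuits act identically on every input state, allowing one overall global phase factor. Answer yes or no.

No, they are not equivalent — no single phase factor reconciles the two unitaries.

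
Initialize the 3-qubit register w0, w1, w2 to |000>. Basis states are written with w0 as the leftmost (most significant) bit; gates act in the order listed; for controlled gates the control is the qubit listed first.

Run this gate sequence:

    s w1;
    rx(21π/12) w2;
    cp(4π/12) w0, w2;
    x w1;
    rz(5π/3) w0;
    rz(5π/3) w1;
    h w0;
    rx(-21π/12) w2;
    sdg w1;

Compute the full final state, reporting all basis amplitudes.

After the circuit, the state carries amplitude -sqrt(2)*I/2 on |010>, -sqrt(2)*I/2 on |110>, and 0 on every other basis state.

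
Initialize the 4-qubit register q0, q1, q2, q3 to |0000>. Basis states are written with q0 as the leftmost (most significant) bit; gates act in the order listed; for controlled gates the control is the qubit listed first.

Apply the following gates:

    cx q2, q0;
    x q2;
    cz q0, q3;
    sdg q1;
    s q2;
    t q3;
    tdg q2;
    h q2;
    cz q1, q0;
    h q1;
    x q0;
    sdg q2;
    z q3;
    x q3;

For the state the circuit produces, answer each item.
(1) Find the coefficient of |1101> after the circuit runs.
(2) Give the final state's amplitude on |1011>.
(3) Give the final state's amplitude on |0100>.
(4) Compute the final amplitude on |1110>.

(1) |1101> carries amplitude exp(I*pi/4)/2 in the final state.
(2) |1011> carries amplitude exp(3*I*pi/4)/2 in the final state.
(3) |0100> carries amplitude 0 in the final state.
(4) |1110> carries amplitude 0 in the final state.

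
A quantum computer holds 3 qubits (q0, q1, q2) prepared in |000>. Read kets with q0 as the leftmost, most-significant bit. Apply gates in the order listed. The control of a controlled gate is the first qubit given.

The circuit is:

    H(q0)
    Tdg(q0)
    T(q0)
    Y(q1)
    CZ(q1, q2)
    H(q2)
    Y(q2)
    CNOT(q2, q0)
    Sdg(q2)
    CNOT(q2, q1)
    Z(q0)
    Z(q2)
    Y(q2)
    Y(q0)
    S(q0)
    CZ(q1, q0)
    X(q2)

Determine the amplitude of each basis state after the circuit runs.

The final amplitudes are 0 on |000>, -I/2 on |001>, -1/2 on |010>, 0 on |011>, 0 on |100>, 1/2 on |101>, I/2 on |110>, 0 on |111>.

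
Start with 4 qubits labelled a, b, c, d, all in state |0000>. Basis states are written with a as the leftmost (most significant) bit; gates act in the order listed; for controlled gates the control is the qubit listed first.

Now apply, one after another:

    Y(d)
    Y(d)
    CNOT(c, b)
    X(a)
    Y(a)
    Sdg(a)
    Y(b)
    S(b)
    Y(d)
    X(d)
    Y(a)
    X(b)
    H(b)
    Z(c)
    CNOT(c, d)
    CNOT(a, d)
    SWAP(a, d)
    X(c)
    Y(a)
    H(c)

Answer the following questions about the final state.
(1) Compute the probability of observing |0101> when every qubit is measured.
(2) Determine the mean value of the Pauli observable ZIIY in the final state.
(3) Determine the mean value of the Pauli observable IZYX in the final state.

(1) A full measurement returns |0101> with probability 1/4.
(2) The observable ZIIY averages to 0.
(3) The observable IZYX averages to 0.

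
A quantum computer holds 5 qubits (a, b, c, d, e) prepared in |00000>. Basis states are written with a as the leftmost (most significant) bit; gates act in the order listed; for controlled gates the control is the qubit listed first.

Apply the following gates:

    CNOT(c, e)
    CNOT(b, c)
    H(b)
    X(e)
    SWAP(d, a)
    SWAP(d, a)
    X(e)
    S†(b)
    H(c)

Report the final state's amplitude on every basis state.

The resulting statevector has amplitude 1/2 on |00000>, 1/2 on |00100>, -I/2 on |01000>, -I/2 on |01100>, and 0 on every other basis state. Key observation: the block from step 4 through step 7 cancels to the identity and can be dropped.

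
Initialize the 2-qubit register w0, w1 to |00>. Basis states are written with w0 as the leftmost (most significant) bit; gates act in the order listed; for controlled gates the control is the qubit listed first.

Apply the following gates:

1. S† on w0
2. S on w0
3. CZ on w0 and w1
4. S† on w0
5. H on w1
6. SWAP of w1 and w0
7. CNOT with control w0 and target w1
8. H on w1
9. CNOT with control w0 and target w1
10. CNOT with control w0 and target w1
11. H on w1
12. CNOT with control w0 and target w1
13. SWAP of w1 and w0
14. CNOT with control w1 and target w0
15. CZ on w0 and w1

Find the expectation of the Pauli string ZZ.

In the final state, ZZ has expectation 1. Key observation: steps 6-13 multiply out to the identity, so the circuit reduces to the remaining gates.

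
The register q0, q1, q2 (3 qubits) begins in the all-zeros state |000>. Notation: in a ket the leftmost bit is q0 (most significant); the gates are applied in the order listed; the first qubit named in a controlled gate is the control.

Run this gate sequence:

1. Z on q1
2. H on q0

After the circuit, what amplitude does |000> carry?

The amplitude on |000> is sqrt(2)/2.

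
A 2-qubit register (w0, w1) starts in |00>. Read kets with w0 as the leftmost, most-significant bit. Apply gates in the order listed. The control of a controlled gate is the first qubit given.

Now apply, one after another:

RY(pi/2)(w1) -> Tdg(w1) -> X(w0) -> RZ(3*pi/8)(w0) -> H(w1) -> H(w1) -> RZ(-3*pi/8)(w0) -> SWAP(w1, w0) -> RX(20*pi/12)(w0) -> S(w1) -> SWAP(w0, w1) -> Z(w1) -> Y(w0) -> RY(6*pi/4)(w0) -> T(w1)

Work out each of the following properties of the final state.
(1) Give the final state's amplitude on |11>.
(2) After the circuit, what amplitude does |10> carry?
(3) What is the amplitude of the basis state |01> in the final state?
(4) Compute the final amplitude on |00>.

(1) The amplitude on |11> is sqrt(3)/4 + exp(3*I*pi/4)/4. Key observation: steps 4-7 multiply out to the identity, so the circuit reduces to the remaining gates.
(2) |10> carries amplitude -sqrt(3)/4 - exp(I*pi/4)/4 in the final state.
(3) The amplitude on |01> is -sqrt(3)/4 - exp(3*I*pi/4)/4.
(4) The final state's coefficient on |00> equals sqrt(3)/4 + exp(I*pi/4)/4.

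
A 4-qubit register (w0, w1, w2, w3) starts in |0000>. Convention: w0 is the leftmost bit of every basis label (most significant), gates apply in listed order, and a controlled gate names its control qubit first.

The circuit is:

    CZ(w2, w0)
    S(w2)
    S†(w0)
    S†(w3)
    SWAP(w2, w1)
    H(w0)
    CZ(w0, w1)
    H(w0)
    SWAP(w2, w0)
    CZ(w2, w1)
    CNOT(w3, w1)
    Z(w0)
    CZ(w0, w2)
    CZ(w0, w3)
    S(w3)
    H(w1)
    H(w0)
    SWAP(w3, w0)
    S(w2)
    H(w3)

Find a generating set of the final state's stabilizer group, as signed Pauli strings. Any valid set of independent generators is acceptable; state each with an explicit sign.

One valid set of independent stabilizer generators is +IXII, +ZIII, +IIZI, +IIIZ (any independent generating set of the same group is equally correct).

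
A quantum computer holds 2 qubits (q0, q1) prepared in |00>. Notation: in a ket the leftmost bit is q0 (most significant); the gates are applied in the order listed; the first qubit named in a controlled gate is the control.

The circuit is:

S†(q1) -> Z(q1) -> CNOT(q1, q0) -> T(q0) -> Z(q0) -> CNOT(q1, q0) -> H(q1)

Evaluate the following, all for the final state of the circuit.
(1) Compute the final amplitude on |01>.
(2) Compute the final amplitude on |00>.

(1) |01> carries amplitude sqrt(2)/2 in the final state.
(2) |00> carries amplitude sqrt(2)/2 in the final state.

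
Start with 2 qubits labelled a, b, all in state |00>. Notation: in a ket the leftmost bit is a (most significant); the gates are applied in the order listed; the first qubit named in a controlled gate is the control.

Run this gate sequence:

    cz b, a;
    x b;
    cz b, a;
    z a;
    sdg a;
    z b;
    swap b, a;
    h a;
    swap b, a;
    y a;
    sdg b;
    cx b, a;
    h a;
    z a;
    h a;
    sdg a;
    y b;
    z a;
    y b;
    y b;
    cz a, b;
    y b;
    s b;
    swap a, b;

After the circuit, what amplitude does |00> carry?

The final state's coefficient on |00> equals -sqrt(2)*I/2.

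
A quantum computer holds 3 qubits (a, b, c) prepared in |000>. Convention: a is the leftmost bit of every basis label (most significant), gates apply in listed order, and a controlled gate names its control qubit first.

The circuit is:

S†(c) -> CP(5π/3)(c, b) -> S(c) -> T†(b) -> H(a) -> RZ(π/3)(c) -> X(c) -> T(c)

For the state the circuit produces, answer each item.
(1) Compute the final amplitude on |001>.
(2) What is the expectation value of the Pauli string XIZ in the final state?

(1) |001> carries amplitude sqrt(2)*exp(I*pi/12)/2 in the final state.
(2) The observable XIZ averages to -1.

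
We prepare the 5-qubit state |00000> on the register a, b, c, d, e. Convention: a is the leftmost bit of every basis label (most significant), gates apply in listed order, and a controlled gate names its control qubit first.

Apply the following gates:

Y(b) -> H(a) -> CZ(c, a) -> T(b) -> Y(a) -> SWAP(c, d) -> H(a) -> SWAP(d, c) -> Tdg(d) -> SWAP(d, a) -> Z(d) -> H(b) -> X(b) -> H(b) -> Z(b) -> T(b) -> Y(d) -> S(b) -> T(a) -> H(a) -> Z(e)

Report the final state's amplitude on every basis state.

The resulting statevector has amplitude -sqrt(2)*I/2 on |01000>, -sqrt(2)*I/2 on |11000>, and 0 on every other basis state.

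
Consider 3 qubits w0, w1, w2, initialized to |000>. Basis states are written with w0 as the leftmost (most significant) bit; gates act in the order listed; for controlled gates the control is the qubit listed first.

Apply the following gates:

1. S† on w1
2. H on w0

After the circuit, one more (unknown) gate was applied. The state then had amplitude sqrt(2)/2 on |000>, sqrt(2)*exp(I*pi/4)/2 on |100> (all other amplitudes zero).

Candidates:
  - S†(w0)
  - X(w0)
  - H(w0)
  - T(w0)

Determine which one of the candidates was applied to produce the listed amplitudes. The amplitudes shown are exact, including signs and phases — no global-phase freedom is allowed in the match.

The unique candidate consistent with the amplitudes is T(w0).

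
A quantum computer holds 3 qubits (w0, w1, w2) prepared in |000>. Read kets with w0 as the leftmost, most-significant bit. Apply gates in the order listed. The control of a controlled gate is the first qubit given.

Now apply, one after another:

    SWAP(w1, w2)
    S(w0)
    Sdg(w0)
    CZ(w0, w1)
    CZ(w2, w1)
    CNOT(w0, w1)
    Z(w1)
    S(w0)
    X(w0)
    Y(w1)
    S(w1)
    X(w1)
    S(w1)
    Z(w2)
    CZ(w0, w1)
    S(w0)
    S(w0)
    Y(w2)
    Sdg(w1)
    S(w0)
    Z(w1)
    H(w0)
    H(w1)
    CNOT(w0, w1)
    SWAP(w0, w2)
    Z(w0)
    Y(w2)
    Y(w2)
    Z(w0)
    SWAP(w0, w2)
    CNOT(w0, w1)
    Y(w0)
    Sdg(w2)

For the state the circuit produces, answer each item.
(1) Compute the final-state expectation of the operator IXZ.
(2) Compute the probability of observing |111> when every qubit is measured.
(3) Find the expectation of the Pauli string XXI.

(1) The expectation value of IXZ is -1. Key observation: the block from step 24 through step 31 cancels to the identity and can be dropped.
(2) Outcome |111> occurs with probability 1/4.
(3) The expectation value of XXI is 1.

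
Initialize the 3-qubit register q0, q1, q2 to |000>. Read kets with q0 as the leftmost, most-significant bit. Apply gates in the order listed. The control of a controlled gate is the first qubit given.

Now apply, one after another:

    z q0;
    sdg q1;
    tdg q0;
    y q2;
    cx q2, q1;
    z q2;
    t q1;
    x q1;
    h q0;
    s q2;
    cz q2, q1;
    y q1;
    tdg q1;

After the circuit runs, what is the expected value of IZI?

The observable IZI averages to -1.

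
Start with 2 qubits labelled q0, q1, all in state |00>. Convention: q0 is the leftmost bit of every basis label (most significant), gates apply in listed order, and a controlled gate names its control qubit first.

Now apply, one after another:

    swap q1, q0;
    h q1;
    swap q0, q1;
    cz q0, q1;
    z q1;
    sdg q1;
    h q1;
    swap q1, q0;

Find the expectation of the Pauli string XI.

The expectation value of XI is 1.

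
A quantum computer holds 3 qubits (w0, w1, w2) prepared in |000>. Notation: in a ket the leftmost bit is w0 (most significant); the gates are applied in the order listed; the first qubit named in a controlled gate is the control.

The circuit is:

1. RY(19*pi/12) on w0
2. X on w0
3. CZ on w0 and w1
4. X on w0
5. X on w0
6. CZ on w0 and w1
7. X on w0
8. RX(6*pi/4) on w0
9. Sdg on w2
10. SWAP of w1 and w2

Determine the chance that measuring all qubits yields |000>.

A full measurement returns |000> with probability 1/2. Key observation: the block from step 2 through step 7 cancels to the identity and can be dropped.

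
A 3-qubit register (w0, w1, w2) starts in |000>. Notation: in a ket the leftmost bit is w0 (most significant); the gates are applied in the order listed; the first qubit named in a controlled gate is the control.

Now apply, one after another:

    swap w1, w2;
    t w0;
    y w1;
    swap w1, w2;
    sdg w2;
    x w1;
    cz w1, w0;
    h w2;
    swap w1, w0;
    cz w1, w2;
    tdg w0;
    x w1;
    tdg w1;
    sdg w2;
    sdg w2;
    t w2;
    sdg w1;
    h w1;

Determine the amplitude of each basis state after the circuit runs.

The final amplitudes are 0 on |000>, 0 on |001>, 0 on |010>, 0 on |011>, -1/2 on |100>, -exp(I*pi/4)/2 on |101>, 1/2 on |110>, exp(I*pi/4)/2 on |111>.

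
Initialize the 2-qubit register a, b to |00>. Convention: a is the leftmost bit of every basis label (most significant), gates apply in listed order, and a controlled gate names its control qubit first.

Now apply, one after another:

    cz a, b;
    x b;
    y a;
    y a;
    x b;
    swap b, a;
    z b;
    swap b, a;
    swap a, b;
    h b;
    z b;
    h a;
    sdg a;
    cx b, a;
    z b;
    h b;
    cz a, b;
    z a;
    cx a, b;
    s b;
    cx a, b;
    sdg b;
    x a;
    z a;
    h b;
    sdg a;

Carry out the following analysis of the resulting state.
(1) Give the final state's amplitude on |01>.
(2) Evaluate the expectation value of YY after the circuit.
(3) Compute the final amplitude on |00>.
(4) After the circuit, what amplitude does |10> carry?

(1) The amplitude on |01> is -I/2.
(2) The expectation value of YY is 0.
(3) |00> carries amplitude -1/2 in the final state.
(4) |10> carries amplitude I/2 in the final state.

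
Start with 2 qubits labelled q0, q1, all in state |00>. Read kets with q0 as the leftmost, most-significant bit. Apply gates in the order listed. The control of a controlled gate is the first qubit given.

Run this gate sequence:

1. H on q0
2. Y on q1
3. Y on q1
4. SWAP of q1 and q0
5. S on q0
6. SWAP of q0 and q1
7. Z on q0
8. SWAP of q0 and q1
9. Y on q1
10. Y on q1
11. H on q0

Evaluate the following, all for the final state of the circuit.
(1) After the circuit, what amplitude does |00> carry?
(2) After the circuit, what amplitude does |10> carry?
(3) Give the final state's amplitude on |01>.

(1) |00> carries amplitude 1/2 in the final state.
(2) The amplitude on |10> is 1/2.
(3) The final state's coefficient on |01> equals -1/2.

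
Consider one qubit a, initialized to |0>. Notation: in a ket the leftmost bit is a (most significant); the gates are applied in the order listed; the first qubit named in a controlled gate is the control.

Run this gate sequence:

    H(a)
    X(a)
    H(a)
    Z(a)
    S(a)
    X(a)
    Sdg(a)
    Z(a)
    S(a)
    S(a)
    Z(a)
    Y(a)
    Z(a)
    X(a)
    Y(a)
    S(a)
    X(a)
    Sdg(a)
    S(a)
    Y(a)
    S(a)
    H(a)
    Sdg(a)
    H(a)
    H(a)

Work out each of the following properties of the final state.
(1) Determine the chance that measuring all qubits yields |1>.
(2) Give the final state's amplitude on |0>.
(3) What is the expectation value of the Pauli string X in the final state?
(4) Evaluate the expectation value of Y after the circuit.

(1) Outcome |1> occurs with probability 1/2.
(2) The final state's coefficient on |0> equals -sqrt(2)/2.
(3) In the final state, X has expectation 0.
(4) The observable Y averages to -1.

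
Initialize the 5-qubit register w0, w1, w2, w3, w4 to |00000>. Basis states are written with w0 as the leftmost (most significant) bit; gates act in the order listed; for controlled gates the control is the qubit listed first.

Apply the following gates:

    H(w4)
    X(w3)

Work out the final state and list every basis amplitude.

After the circuit, the state carries amplitude sqrt(2)/2 on |00010>, sqrt(2)/2 on |00011>, and 0 on every other basis state.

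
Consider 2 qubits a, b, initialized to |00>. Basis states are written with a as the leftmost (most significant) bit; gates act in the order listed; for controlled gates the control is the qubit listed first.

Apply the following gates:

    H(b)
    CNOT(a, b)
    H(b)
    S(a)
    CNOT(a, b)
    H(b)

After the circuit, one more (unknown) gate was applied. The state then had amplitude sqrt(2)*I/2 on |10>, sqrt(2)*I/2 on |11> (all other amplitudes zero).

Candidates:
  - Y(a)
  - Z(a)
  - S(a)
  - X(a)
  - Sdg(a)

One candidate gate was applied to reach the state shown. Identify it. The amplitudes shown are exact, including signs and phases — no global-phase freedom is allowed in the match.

It was Y(a) that produced the state shown.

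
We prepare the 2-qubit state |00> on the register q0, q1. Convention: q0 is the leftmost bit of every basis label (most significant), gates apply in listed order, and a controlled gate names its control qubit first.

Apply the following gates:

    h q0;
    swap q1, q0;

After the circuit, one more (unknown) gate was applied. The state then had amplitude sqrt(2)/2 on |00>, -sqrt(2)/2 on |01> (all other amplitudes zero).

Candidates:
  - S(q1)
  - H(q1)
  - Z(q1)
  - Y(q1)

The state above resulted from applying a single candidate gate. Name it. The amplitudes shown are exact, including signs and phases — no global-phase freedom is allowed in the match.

The unique candidate consistent with the amplitudes is Z(q1).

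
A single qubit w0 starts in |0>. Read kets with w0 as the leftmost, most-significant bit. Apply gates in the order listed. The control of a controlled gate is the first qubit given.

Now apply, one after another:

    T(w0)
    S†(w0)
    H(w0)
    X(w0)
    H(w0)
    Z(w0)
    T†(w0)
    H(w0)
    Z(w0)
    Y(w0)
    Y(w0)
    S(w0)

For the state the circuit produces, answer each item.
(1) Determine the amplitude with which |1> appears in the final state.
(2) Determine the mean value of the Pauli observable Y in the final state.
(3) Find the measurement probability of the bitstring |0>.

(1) |1> carries amplitude -sqrt(2)*I/2 in the final state.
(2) The expectation value of Y is -1.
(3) Outcome |0> occurs with probability 1/2.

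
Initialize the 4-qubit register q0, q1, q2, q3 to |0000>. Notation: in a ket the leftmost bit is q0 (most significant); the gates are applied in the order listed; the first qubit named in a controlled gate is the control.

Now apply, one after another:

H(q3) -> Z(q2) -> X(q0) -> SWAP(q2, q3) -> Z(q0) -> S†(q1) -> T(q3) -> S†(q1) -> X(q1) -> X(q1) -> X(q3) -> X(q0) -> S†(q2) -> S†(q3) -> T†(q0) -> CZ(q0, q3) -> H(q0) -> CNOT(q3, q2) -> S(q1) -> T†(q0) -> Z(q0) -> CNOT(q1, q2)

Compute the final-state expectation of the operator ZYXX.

The expectation value of ZYXX is 0. Key observation: steps 9-10 multiply out to the identity, so the circuit reduces to the remaining gates.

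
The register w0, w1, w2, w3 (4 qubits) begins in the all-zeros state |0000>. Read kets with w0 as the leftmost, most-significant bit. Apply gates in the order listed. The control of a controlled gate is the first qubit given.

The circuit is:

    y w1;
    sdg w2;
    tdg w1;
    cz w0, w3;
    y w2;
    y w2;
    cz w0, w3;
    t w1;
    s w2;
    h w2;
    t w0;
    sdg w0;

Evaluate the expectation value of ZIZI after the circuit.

The expectation value of ZIZI is 0.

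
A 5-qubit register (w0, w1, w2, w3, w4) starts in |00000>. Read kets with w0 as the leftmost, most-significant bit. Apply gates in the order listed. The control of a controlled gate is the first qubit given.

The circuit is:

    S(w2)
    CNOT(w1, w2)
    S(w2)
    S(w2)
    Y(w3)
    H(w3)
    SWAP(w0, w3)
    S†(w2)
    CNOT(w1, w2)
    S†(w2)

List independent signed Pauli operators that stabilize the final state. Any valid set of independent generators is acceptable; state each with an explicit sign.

One valid set of independent stabilizer generators is -XIIII, +IZIII, +IIZII, +IIIZI, +IIIIZ (any independent generating set of the same group is equally correct).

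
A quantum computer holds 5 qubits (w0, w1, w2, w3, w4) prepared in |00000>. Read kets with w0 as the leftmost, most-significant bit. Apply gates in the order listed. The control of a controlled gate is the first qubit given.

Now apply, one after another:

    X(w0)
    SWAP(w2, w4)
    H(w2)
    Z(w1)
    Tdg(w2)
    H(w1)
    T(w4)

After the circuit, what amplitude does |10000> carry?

The amplitude on |10000> is 1/2.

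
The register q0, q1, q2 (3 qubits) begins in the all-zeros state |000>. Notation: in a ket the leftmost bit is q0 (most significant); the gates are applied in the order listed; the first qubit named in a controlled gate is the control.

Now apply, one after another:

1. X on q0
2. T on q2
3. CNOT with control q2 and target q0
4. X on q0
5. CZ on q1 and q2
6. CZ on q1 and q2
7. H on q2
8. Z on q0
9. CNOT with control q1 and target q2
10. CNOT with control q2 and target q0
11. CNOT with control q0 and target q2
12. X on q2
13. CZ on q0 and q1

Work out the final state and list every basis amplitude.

The resulting statevector has amplitude sqrt(2)/2 on |001>, sqrt(2)/2 on |101>, and 0 on every other basis state. Key observation: gates 5-6 undo each other exactly, leaving only the rest of the circuit to track.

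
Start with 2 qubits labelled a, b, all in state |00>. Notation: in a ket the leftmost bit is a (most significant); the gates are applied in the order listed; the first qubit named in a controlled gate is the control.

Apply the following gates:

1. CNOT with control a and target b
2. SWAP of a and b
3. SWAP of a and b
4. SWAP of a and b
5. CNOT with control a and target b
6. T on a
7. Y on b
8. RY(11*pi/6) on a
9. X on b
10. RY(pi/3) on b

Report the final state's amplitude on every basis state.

After the circuit, the state carries amplitude I*(-3*sqrt(2) - sqrt(6))/8 on |00>, I*(-sqrt(6) - sqrt(2))/8 on |01>, I*(-sqrt(6) + 3*sqrt(2))/8 on |10>, I*(-sqrt(2) + sqrt(6))/8 on |11>.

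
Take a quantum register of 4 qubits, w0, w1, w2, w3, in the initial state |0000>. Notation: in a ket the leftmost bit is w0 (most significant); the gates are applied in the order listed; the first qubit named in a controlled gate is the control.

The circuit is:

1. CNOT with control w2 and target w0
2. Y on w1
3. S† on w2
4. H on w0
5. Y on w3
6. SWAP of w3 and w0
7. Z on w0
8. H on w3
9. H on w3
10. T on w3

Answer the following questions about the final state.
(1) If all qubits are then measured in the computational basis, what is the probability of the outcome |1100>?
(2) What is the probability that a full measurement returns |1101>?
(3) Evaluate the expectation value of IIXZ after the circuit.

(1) Outcome |1100> occurs with probability 1/2.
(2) The probability of measuring |1101> is 1/2.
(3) The observable IIXZ averages to 0.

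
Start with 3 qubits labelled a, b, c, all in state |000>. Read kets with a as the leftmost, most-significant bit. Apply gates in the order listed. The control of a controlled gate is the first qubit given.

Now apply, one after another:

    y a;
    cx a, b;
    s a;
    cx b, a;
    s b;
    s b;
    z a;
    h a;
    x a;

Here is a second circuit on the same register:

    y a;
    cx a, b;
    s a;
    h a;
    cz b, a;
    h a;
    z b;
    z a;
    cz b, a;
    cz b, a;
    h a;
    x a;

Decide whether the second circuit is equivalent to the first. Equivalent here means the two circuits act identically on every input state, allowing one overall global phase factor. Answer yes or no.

Yes: on every input state the two circuits agree up to one overall phase factor.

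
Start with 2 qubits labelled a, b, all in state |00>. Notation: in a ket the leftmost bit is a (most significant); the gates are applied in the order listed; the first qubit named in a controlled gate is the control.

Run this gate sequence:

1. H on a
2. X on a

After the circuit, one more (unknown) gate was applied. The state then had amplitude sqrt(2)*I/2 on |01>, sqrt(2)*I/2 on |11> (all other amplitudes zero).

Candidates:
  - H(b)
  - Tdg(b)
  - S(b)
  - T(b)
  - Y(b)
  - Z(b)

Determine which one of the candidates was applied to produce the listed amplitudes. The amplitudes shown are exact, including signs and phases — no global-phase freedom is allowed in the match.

The applied gate was Y(b).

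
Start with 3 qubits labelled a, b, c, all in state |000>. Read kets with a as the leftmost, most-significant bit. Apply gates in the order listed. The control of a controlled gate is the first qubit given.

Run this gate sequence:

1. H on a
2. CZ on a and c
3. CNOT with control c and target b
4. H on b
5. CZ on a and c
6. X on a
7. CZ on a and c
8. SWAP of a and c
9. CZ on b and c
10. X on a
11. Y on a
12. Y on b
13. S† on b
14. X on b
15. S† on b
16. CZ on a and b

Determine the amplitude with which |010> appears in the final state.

The final state's coefficient on |010> equals I/2.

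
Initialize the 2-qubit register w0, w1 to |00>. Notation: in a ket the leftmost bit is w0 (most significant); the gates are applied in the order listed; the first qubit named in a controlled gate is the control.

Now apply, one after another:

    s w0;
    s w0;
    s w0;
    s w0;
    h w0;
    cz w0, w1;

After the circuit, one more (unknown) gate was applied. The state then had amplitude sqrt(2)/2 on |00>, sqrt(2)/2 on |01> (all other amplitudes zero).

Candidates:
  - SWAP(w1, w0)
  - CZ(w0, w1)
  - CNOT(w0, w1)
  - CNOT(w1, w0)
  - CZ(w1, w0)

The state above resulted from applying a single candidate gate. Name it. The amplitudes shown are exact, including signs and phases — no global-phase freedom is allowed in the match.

The unique candidate consistent with the amplitudes is SWAP(w1, w0).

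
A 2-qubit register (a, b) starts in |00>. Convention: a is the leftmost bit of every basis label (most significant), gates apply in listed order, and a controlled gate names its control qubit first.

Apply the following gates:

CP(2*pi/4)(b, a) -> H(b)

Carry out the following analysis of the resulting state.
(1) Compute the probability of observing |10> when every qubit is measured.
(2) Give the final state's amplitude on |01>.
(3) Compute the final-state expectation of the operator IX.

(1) The probability of measuring |10> is 0.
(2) The amplitude on |01> is sqrt(2)/2.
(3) In the final state, IX has expectation 1.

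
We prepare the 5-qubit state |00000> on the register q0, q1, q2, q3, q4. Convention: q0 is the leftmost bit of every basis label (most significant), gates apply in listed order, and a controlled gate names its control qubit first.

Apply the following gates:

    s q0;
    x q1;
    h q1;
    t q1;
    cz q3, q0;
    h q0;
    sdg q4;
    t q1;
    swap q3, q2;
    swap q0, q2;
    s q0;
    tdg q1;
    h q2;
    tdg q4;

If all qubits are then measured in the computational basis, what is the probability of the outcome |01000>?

The probability of measuring |01000> is 1/2.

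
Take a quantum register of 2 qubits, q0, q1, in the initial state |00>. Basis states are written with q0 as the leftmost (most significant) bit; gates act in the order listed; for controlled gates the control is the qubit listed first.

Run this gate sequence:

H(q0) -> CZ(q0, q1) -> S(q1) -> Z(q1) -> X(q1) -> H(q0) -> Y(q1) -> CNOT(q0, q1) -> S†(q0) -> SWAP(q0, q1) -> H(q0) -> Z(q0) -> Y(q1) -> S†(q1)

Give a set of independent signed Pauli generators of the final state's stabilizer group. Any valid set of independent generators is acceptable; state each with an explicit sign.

One valid set of independent stabilizer generators is -XI, -IZ (any independent generating set of the same group is equally correct).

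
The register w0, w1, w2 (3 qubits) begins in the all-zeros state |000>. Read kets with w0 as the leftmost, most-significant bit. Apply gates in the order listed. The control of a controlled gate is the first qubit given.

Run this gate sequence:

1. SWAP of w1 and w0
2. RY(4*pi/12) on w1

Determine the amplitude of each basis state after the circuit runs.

The resulting statevector has amplitude sqrt(3)/2 on |000>, 1/2 on |010>, and 0 on every other basis state.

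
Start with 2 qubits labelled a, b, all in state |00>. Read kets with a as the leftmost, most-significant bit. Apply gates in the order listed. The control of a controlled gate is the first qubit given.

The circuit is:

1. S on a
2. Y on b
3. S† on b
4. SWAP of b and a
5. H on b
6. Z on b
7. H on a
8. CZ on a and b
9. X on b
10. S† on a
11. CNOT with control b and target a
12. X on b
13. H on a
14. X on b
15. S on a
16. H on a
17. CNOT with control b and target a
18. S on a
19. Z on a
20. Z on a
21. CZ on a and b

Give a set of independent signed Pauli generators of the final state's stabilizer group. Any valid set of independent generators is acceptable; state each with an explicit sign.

One valid set of independent stabilizer generators is -XX, -ZZ (any independent generating set of the same group is equally correct).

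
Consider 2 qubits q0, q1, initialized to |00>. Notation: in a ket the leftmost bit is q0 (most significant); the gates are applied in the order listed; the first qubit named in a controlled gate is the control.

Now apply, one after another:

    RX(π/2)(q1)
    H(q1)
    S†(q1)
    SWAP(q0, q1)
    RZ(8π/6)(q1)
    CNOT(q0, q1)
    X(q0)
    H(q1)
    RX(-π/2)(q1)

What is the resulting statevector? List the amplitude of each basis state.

The resulting statevector has amplitude exp(5*I*pi/6)/2 on |00>, -exp(5*I*pi/6)/2 on |01>, -exp(I*pi/3)/2 on |10>, -exp(I*pi/3)/2 on |11>.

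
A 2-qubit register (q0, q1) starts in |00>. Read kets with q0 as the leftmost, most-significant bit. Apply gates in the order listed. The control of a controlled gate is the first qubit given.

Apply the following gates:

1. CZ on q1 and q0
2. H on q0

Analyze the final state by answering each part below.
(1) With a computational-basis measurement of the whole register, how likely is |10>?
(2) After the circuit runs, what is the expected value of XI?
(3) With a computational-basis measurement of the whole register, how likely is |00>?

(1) Outcome |10> occurs with probability 1/2.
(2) The expectation value of XI is 1.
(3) A full measurement returns |00> with probability 1/2.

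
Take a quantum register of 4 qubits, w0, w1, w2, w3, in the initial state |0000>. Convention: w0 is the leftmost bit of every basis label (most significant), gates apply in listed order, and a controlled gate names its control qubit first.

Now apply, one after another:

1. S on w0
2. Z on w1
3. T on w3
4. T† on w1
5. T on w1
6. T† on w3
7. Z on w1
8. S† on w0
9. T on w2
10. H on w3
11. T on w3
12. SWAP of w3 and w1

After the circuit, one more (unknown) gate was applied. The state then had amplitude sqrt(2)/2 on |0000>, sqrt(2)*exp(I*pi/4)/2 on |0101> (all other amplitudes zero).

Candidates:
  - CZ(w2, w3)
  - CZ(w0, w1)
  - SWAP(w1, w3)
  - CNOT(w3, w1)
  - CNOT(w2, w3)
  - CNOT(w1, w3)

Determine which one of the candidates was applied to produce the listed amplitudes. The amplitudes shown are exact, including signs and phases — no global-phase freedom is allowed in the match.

The unique candidate consistent with the amplitudes is CNOT(w1, w3). Key observation: gates 1-8 undo each other exactly, leaving only the rest of the circuit to track.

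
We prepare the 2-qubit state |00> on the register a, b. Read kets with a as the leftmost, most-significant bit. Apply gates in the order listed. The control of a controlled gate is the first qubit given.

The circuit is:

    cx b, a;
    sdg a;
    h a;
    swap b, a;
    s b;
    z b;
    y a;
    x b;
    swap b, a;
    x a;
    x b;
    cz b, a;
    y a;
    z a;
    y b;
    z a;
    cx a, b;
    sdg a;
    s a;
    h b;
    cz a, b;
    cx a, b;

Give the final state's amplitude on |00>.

The amplitude on |00> is 1/2.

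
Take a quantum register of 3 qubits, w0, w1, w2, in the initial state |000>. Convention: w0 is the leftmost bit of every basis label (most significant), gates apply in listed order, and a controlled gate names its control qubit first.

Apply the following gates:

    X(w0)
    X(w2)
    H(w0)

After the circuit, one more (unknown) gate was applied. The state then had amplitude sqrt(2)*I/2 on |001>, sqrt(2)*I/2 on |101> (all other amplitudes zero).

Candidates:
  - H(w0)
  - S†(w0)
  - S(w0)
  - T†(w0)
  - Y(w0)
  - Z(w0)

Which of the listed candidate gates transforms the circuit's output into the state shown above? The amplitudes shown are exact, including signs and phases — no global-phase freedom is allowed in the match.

It was Y(w0) that produced the state shown.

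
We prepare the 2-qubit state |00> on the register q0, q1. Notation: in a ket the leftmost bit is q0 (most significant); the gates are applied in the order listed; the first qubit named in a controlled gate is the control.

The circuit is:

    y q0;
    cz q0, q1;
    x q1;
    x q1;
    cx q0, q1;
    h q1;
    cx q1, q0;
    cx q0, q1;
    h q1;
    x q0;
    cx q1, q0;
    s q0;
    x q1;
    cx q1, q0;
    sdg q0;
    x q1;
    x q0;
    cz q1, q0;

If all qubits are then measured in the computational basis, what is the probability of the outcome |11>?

Outcome |11> occurs with probability 1/4. Key observation: gates 3-4 undo each other exactly, leaving only the rest of the circuit to track.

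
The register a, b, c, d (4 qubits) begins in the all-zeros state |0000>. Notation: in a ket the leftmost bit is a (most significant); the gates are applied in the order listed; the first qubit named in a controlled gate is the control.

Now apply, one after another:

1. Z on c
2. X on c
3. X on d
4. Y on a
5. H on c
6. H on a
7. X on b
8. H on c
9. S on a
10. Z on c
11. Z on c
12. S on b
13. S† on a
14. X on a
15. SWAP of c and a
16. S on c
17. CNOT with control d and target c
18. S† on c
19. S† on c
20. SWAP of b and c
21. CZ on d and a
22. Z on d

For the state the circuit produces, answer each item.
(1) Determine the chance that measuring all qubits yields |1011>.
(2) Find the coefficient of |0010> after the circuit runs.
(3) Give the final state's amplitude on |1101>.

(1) Outcome |1011> occurs with probability 1/2.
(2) The final state's coefficient on |0010> equals 0.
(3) The final state's coefficient on |1101> equals 0.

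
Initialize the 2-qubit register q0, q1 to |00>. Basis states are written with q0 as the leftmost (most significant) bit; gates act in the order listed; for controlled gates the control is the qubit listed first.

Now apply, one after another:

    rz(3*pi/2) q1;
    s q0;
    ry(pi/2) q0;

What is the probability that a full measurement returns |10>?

A full measurement returns |10> with probability 1/2.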